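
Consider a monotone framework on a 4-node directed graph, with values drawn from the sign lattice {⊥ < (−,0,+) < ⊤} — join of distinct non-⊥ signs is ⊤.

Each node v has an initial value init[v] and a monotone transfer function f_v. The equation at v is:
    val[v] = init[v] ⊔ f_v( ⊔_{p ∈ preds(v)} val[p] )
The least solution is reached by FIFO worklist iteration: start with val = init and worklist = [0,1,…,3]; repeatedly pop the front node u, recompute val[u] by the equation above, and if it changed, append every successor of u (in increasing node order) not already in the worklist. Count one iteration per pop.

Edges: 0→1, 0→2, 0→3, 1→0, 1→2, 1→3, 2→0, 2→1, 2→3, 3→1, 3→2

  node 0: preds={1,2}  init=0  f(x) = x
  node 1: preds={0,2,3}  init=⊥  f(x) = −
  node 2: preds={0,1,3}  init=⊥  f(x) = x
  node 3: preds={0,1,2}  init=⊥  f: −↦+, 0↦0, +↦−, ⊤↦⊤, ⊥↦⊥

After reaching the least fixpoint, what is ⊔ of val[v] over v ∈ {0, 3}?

⊤

Worklist (8 pops):
  #1 pop 0: in=⊥ → 0 (no change)
  #2 pop 1: in=0 → − (was ⊥); enqueue [0]
  #3 pop 2: in=⊤ → ⊤ (was ⊥); enqueue [1]
  #4 pop 3: in=⊤ → ⊤ (was ⊥); enqueue [2]
  #5 pop 0: in=⊤ → ⊤ (was 0); enqueue [3]
  #6 pop 1: in=⊤ → − (no change)
  #7 pop 2: in=⊤ → ⊤ (no change)
  #8 pop 3: in=⊤ → ⊤ (no change)

Fixpoint:
  val[0] = ⊤
  val[1] = −
  val[2] = ⊤
  val[3] = ⊤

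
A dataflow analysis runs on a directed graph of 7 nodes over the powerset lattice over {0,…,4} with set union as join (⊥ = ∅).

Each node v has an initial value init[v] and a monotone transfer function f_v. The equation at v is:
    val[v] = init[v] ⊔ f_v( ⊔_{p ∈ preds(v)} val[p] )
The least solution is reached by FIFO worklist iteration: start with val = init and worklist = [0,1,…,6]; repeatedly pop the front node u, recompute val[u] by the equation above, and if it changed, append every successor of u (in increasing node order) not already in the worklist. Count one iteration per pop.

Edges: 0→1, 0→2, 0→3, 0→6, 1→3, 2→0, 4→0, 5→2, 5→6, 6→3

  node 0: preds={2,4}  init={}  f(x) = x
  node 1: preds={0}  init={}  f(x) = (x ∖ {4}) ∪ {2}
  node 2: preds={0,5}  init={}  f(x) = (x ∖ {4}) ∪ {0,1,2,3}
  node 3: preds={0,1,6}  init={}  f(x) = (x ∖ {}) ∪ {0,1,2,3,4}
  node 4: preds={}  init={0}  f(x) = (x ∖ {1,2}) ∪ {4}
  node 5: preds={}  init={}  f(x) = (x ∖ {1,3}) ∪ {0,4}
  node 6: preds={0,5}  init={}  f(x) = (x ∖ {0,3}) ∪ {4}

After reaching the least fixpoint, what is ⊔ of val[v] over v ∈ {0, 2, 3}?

{0,1,2,3,4}

Iteration log — 13 steps:
  step 1. node 0  ⊔preds={0}  new={0}  old={}  +wl: 
  step 2. node 1  ⊔preds={0}  new={0,2}  old={}  +wl: 
  step 3. node 2  ⊔preds={0}  new={0,1,2,3}  old={}  +wl: 0
  step 4. node 3  ⊔preds={0,2}  new={0,1,2,3,4}  old={}  +wl: 
  step 5. node 4  ⊔preds={}  new={0,4}  old={0}  +wl: 
  step 6. node 5  ⊔preds={}  new={0,4}  old={}  +wl: 2
  step 7. node 6  ⊔preds={0,4}  new={4}  old={}  +wl: 3
  step 8. node 0  ⊔preds={0,1,2,3,4}  new={0,1,2,3,4}  old={0}  +wl: 1,6
  step 9. node 2  ⊔preds={0,1,2,3,4}  new={0,1,2,3}  stable
  step 10. node 3  ⊔preds={0,1,2,3,4}  new={0,1,2,3,4}  stable
  step 11. node 1  ⊔preds={0,1,2,3,4}  new={0,1,2,3}  old={0,2}  +wl: 3
  step 12. node 6  ⊔preds={0,1,2,3,4}  new={1,2,4}  old={4}  +wl: 
  step 13. node 3  ⊔preds={0,1,2,3,4}  new={0,1,2,3,4}  stable

Least fixpoint reached:
  node 0: {0,1,2,3,4}
  node 1: {0,1,2,3}
  node 2: {0,1,2,3}
  node 3: {0,1,2,3,4}
  node 4: {0,4}
  node 5: {0,4}
  node 6: {1,2,4}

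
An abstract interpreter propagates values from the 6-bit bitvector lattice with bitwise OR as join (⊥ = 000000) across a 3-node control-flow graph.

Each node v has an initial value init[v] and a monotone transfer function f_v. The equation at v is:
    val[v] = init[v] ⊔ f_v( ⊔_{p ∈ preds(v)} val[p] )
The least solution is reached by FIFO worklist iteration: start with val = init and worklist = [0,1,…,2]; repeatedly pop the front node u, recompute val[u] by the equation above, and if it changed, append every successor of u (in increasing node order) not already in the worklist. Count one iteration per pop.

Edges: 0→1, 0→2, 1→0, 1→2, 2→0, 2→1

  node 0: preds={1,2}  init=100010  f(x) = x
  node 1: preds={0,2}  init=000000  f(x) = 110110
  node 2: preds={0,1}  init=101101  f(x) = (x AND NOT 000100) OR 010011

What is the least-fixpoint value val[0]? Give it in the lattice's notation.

Worklist (6 pops):
  #1 pop 0: in=101101 → 101111 (was 100010); enqueue []
  #2 pop 1: in=101111 → 110110 (was 000000); enqueue [0]
  #3 pop 2: in=111111 → 111111 (was 101101); enqueue [1]
  #4 pop 0: in=111111 → 111111 (was 101111); enqueue [2]
  #5 pop 1: in=111111 → 110110 (no change)
  #6 pop 2: in=111111 → 111111 (no change)

Fixpoint:
  val[0] = 111111
  val[1] = 110110
  val[2] = 111111

111111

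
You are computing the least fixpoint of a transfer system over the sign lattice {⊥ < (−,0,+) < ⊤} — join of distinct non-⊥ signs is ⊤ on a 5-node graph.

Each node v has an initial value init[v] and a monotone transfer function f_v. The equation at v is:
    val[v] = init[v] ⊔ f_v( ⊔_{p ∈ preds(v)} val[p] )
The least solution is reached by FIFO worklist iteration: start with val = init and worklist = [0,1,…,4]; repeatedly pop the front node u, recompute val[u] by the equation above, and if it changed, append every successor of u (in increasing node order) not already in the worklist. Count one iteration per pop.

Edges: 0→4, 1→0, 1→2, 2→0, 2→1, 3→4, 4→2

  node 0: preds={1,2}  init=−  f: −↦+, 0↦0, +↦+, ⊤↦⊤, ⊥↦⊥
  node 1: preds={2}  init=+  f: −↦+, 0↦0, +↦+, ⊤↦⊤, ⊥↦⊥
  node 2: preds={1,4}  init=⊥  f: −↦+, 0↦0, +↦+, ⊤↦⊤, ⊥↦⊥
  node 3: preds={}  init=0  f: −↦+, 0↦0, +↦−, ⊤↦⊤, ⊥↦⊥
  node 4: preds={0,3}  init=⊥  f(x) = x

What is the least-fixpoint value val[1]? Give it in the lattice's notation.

⊤

Worklist (12 pops):
  #1 pop 0: in=+ → ⊤ (was −); enqueue []
  #2 pop 1: in=⊥ → + (no change)
  #3 pop 2: in=+ → + (was ⊥); enqueue [0,1]
  #4 pop 3: in=⊥ → 0 (no change)
  #5 pop 4: in=⊤ → ⊤ (was ⊥); enqueue [2]
  #6 pop 0: in=+ → ⊤ (no change)
  #7 pop 1: in=+ → + (no change)
  #8 pop 2: in=⊤ → ⊤ (was +); enqueue [0,1]
  #9 pop 0: in=⊤ → ⊤ (no change)
  #10 pop 1: in=⊤ → ⊤ (was +); enqueue [0,2]
  #11 pop 0: in=⊤ → ⊤ (no change)
  #12 pop 2: in=⊤ → ⊤ (no change)

Fixpoint:
  val[0] = ⊤
  val[1] = ⊤
  val[2] = ⊤
  val[3] = 0
  val[4] = ⊤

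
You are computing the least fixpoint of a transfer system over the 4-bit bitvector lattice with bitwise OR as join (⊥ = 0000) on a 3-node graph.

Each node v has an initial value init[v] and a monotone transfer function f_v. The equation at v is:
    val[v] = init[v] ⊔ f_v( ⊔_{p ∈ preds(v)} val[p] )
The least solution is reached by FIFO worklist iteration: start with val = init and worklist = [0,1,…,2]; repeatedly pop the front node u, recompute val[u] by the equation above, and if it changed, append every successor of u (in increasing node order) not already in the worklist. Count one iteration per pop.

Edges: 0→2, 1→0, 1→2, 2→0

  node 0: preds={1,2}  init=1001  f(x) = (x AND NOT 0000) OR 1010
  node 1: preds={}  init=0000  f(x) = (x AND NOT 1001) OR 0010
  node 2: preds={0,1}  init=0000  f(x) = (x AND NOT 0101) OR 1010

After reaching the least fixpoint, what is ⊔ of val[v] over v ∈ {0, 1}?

Worklist (4 pops):
  #1 pop 0: in=0000 → 1011 (was 1001); enqueue []
  #2 pop 1: in=0000 → 0010 (was 0000); enqueue [0]
  #3 pop 2: in=1011 → 1010 (was 0000); enqueue []
  #4 pop 0: in=1010 → 1011 (no change)

Fixpoint:
  val[0] = 1011
  val[1] = 0010
  val[2] = 1010

1011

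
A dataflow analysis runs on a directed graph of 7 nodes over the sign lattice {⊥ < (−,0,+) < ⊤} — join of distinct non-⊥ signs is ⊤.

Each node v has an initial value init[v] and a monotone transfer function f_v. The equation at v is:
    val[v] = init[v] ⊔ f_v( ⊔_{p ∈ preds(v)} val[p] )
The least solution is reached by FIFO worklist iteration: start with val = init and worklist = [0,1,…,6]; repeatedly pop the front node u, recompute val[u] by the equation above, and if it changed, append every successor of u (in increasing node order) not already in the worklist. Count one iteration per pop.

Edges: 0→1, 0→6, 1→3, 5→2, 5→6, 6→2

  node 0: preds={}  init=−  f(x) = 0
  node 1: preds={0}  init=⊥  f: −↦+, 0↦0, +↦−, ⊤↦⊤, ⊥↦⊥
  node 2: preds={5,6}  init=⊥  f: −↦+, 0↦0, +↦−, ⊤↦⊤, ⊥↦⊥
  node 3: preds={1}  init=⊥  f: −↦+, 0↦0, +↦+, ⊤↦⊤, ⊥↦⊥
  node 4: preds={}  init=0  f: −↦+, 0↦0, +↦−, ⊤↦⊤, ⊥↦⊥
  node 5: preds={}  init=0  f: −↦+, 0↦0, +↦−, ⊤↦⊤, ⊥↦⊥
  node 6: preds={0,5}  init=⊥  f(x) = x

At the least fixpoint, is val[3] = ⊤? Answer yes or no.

Worklist (8 pops):
  #1 pop 0: in=⊥ → ⊤ (was −); enqueue []
  #2 pop 1: in=⊤ → ⊤ (was ⊥); enqueue []
  #3 pop 2: in=0 → 0 (was ⊥); enqueue []
  #4 pop 3: in=⊤ → ⊤ (was ⊥); enqueue []
  #5 pop 4: in=⊥ → 0 (no change)
  #6 pop 5: in=⊥ → 0 (no change)
  #7 pop 6: in=⊤ → ⊤ (was ⊥); enqueue [2]
  #8 pop 2: in=⊤ → ⊤ (was 0); enqueue []

Fixpoint:
  val[0] = ⊤
  val[1] = ⊤
  val[2] = ⊤
  val[3] = ⊤
  val[4] = 0
  val[5] = 0
  val[6] = ⊤

yes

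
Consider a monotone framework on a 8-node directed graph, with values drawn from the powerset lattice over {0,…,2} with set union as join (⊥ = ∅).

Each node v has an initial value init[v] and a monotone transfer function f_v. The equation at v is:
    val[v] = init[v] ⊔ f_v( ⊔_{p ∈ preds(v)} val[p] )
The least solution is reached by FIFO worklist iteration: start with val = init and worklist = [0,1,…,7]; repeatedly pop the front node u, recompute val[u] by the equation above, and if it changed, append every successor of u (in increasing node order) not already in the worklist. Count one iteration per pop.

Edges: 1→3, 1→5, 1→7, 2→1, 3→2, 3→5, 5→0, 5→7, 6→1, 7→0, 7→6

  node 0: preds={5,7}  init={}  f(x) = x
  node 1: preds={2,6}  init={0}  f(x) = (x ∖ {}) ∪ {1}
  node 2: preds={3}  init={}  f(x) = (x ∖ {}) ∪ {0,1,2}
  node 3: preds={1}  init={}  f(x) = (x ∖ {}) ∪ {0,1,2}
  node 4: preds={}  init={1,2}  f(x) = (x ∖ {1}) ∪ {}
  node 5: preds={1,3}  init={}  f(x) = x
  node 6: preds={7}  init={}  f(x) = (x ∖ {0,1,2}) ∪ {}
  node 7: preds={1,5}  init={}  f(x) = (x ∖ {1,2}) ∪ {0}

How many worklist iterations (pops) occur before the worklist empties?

Worklist (15 pops):
  #1 pop 0: in={} → {} (no change)
  #2 pop 1: in={} → {0,1} (was {0}); enqueue []
  #3 pop 2: in={} → {0,1,2} (was {}); enqueue [1]
  #4 pop 3: in={0,1} → {0,1,2} (was {}); enqueue [2]
  #5 pop 4: in={} → {1,2} (no change)
  #6 pop 5: in={0,1,2} → {0,1,2} (was {}); enqueue [0]
  #7 pop 6: in={} → {} (no change)
  #8 pop 7: in={0,1,2} → {0} (was {}); enqueue [6]
  #9 pop 1: in={0,1,2} → {0,1,2} (was {0,1}); enqueue [3,5,7]
  #10 pop 2: in={0,1,2} → {0,1,2} (no change)
  #11 pop 0: in={0,1,2} → {0,1,2} (was {}); enqueue []
  #12 pop 6: in={0} → {} (no change)
  #13 pop 3: in={0,1,2} → {0,1,2} (no change)
  #14 pop 5: in={0,1,2} → {0,1,2} (no change)
  #15 pop 7: in={0,1,2} → {0} (no change)

Fixpoint:
  val[0] = {0,1,2}
  val[1] = {0,1,2}
  val[2] = {0,1,2}
  val[3] = {0,1,2}
  val[4] = {1,2}
  val[5] = {0,1,2}
  val[6] = {}
  val[7] = {0}

15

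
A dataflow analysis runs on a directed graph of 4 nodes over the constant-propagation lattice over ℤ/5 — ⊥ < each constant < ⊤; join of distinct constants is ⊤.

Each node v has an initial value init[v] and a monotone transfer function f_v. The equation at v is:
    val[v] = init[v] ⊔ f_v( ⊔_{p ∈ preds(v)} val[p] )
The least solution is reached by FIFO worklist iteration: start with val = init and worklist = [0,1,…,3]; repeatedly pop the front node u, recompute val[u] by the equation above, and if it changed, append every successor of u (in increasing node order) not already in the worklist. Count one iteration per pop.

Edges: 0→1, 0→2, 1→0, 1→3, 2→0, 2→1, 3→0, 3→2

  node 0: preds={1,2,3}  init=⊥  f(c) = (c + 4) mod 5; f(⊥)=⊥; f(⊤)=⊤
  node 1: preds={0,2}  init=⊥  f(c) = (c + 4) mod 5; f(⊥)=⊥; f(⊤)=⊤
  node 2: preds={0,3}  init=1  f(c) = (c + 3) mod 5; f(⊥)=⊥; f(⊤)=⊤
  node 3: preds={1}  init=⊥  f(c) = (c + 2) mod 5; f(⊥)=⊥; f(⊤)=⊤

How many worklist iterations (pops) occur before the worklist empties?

Worklist (7 pops):
  #1 pop 0: in=1 → 0 (was ⊥); enqueue []
  #2 pop 1: in=⊤ → ⊤ (was ⊥); enqueue [0]
  #3 pop 2: in=0 → ⊤ (was 1); enqueue [1]
  #4 pop 3: in=⊤ → ⊤ (was ⊥); enqueue [2]
  #5 pop 0: in=⊤ → ⊤ (was 0); enqueue []
  #6 pop 1: in=⊤ → ⊤ (no change)
  #7 pop 2: in=⊤ → ⊤ (no change)

Fixpoint:
  val[0] = ⊤
  val[1] = ⊤
  val[2] = ⊤
  val[3] = ⊤

7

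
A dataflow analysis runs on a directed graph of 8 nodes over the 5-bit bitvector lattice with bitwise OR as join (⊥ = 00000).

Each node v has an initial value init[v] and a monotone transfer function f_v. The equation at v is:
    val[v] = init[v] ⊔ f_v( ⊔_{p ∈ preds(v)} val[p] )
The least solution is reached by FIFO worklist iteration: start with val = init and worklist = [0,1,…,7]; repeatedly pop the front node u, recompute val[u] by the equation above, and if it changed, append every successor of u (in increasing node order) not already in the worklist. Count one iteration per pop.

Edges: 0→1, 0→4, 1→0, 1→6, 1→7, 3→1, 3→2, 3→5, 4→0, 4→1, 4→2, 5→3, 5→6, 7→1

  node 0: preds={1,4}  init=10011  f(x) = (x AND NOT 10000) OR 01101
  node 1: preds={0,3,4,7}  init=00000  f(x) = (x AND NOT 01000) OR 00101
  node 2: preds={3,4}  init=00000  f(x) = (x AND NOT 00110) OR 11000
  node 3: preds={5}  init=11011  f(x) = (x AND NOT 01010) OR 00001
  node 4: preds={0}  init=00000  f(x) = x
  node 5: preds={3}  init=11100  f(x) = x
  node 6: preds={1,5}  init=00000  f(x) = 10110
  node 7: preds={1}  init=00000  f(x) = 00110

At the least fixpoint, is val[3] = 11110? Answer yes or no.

Iteration log — 12 steps:
  step 1. node 0  ⊔preds=00000  new=11111  old=10011  +wl: 
  step 2. node 1  ⊔preds=11111  new=10111  old=00000  +wl: 0
  step 3. node 2  ⊔preds=11011  new=11001  old=00000  +wl: 
  step 4. node 3  ⊔preds=11100  new=11111  old=11011  +wl: 1,2
  step 5. node 4  ⊔preds=11111  new=11111  old=00000  +wl: 
  step 6. node 5  ⊔preds=11111  new=11111  old=11100  +wl: 3
  step 7. node 6  ⊔preds=11111  new=10110  old=00000  +wl: 
  step 8. node 7  ⊔preds=10111  new=00110  old=00000  +wl: 
  step 9. node 0  ⊔preds=11111  new=11111  stable
  step 10. node 1  ⊔preds=11111  new=10111  stable
  step 11. node 2  ⊔preds=11111  new=11001  stable
  step 12. node 3  ⊔preds=11111  new=11111  stable

Least fixpoint reached:
  node 0: 11111
  node 1: 10111
  node 2: 11001
  node 3: 11111
  node 4: 11111
  node 5: 11111
  node 6: 10110
  node 7: 00110

no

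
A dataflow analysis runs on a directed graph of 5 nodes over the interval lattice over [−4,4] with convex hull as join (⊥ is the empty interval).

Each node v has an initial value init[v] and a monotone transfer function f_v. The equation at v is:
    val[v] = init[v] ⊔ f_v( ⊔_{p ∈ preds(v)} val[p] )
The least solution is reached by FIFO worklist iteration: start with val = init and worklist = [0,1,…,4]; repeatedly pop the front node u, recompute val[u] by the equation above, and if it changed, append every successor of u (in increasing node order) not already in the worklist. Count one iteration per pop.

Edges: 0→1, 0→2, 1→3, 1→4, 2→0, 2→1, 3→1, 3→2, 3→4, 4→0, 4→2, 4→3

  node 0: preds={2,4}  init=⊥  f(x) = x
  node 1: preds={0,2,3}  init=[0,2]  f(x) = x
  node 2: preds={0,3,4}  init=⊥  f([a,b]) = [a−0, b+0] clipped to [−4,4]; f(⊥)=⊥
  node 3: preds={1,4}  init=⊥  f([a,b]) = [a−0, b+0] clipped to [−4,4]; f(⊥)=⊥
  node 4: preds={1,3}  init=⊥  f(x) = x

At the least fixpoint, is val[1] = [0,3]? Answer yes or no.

no

Iteration log — 11 steps:
  step 1. node 0  ⊔preds=⊥  new=⊥  stable
  step 2. node 1  ⊔preds=⊥  new=[0,2]  stable
  step 3. node 2  ⊔preds=⊥  new=⊥  stable
  step 4. node 3  ⊔preds=[0,2]  new=[0,2]  old=⊥  +wl: 1,2
  step 5. node 4  ⊔preds=[0,2]  new=[0,2]  old=⊥  +wl: 0,3
  step 6. node 1  ⊔preds=[0,2]  new=[0,2]  stable
  step 7. node 2  ⊔preds=[0,2]  new=[0,2]  old=⊥  +wl: 1
  step 8. node 0  ⊔preds=[0,2]  new=[0,2]  old=⊥  +wl: 2
  step 9. node 3  ⊔preds=[0,2]  new=[0,2]  stable
  step 10. node 1  ⊔preds=[0,2]  new=[0,2]  stable
  step 11. node 2  ⊔preds=[0,2]  new=[0,2]  stable

Least fixpoint reached:
  node 0: [0,2]
  node 1: [0,2]
  node 2: [0,2]
  node 3: [0,2]
  node 4: [0,2]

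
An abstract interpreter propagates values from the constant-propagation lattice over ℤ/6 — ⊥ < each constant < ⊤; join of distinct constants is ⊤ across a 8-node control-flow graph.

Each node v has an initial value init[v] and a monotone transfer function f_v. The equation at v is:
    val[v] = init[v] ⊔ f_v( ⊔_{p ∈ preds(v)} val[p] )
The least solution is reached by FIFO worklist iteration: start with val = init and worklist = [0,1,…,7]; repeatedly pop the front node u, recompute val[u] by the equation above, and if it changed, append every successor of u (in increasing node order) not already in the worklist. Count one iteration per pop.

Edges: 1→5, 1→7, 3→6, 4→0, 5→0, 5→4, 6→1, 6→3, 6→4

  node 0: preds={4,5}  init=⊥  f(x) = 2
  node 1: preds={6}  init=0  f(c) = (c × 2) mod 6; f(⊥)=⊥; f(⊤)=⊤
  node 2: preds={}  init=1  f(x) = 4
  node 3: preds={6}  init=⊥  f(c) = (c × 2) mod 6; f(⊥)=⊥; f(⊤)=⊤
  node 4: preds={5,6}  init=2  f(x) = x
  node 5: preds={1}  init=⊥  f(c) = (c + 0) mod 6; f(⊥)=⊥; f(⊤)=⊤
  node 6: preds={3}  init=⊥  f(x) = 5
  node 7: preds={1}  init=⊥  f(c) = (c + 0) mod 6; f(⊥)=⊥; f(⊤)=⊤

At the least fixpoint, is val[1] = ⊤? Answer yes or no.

yes

Trace (18 dequeues):
  [1] u=0 | in 2 | out 2 | prev ⊥ | push {}
  [2] u=1 | in ⊥ | out 0 | ==
  [3] u=2 | in ⊥ | out ⊤ | prev 1 | push {}
  [4] u=3 | in ⊥ | out ⊥ | ==
  [5] u=4 | in ⊥ | out 2 | ==
  [6] u=5 | in 0 | out 0 | prev ⊥ | push {0,4}
  [7] u=6 | in ⊥ | out 5 | prev ⊥ | push {1,3}
  [8] u=7 | in 0 | out 0 | prev ⊥ | push {}
  [9] u=0 | in ⊤ | out 2 | ==
  [10] u=4 | in ⊤ | out ⊤ | prev 2 | push {0}
  [11] u=1 | in 5 | out ⊤ | prev 0 | push {5,7}
  [12] u=3 | in 5 | out 4 | prev ⊥ | push {6}
  [13] u=0 | in ⊤ | out 2 | ==
  [14] u=5 | in ⊤ | out ⊤ | prev 0 | push {0,4}
  [15] u=7 | in ⊤ | out ⊤ | prev 0 | push {}
  [16] u=6 | in 4 | out 5 | ==
  [17] u=0 | in ⊤ | out 2 | ==
  [18] u=4 | in ⊤ | out ⊤ | ==

Converged values:
  [0] 2
  [1] ⊤
  [2] ⊤
  [3] 4
  [4] ⊤
  [5] ⊤
  [6] 5
  [7] ⊤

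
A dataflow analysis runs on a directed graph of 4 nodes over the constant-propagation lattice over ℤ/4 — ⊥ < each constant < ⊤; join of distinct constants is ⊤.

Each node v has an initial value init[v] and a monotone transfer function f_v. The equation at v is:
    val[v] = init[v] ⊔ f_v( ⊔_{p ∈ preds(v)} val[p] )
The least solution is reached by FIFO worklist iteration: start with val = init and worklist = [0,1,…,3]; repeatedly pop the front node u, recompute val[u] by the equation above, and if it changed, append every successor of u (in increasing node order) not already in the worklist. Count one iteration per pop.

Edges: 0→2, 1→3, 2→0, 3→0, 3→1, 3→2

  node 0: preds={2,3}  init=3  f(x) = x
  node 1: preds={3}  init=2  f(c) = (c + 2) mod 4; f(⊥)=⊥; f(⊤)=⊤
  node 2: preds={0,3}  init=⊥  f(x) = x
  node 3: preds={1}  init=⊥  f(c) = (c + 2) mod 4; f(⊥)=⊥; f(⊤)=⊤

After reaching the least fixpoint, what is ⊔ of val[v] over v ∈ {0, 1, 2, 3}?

⊤

Trace (8 dequeues):
  [1] u=0 | in ⊥ | out 3 | ==
  [2] u=1 | in ⊥ | out 2 | ==
  [3] u=2 | in 3 | out 3 | prev ⊥ | push {0}
  [4] u=3 | in 2 | out 0 | prev ⊥ | push {1,2}
  [5] u=0 | in ⊤ | out ⊤ | prev 3 | push {}
  [6] u=1 | in 0 | out 2 | ==
  [7] u=2 | in ⊤ | out ⊤ | prev 3 | push {0}
  [8] u=0 | in ⊤ | out ⊤ | ==

Converged values:
  [0] ⊤
  [1] 2
  [2] ⊤
  [3] 0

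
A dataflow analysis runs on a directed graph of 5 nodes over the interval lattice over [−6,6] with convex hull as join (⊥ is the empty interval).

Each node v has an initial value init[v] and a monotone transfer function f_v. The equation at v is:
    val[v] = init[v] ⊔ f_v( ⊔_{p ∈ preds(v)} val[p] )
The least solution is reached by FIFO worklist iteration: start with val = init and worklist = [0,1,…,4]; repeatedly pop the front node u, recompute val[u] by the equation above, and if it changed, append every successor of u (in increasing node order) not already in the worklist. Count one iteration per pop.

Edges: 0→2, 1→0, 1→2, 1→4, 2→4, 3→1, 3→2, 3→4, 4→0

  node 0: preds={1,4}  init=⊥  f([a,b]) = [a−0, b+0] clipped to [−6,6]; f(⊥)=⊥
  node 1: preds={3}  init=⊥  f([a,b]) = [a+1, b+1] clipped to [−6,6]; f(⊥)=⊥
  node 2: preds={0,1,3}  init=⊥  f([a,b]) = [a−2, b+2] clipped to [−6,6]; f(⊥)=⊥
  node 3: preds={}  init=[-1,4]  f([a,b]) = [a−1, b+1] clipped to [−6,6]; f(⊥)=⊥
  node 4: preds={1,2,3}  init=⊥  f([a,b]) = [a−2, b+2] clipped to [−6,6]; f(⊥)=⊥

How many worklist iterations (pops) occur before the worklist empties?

Iteration log — 10 steps:
  step 1. node 0  ⊔preds=⊥  new=⊥  stable
  step 2. node 1  ⊔preds=[-1,4]  new=[0,5]  old=⊥  +wl: 0
  step 3. node 2  ⊔preds=[-1,5]  new=[-3,6]  old=⊥  +wl: 
  step 4. node 3  ⊔preds=⊥  new=[-1,4]  stable
  step 5. node 4  ⊔preds=[-3,6]  new=[-5,6]  old=⊥  +wl: 
  step 6. node 0  ⊔preds=[-5,6]  new=[-5,6]  old=⊥  +wl: 2
  step 7. node 2  ⊔preds=[-5,6]  new=[-6,6]  old=[-3,6]  +wl: 4
  step 8. node 4  ⊔preds=[-6,6]  new=[-6,6]  old=[-5,6]  +wl: 0
  step 9. node 0  ⊔preds=[-6,6]  new=[-6,6]  old=[-5,6]  +wl: 2
  step 10. node 2  ⊔preds=[-6,6]  new=[-6,6]  stable

Least fixpoint reached:
  node 0: [-6,6]
  node 1: [0,5]
  node 2: [-6,6]
  node 3: [-1,4]
  node 4: [-6,6]

10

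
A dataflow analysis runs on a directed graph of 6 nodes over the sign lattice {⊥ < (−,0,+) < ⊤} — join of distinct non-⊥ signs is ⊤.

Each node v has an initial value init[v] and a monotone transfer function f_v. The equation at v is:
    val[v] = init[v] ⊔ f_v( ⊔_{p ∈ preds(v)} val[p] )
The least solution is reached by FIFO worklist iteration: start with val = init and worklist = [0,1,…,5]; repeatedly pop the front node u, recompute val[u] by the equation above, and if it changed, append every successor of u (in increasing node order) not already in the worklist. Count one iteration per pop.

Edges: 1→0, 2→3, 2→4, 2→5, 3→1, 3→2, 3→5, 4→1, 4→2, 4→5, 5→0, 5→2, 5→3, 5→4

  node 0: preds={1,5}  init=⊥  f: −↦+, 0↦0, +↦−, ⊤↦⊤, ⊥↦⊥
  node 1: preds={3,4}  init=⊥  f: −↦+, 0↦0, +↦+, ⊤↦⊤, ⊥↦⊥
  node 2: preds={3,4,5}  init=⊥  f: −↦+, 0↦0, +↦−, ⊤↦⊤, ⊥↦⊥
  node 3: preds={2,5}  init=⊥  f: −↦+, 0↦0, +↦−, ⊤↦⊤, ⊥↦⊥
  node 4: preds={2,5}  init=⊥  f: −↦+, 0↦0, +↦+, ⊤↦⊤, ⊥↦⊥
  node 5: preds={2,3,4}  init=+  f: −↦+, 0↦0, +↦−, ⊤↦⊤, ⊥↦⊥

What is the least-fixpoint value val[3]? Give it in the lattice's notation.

⊤

Worklist (12 pops):
  #1 pop 0: in=+ → − (was ⊥); enqueue []
  #2 pop 1: in=⊥ → ⊥ (no change)
  #3 pop 2: in=+ → − (was ⊥); enqueue []
  #4 pop 3: in=⊤ → ⊤ (was ⊥); enqueue [1,2]
  #5 pop 4: in=⊤ → ⊤ (was ⊥); enqueue []
  #6 pop 5: in=⊤ → ⊤ (was +); enqueue [0,3,4]
  #7 pop 1: in=⊤ → ⊤ (was ⊥); enqueue []
  #8 pop 2: in=⊤ → ⊤ (was −); enqueue [5]
  #9 pop 0: in=⊤ → ⊤ (was −); enqueue []
  #10 pop 3: in=⊤ → ⊤ (no change)
  #11 pop 4: in=⊤ → ⊤ (no change)
  #12 pop 5: in=⊤ → ⊤ (no change)

Fixpoint:
  val[0] = ⊤
  val[1] = ⊤
  val[2] = ⊤
  val[3] = ⊤
  val[4] = ⊤
  val[5] = ⊤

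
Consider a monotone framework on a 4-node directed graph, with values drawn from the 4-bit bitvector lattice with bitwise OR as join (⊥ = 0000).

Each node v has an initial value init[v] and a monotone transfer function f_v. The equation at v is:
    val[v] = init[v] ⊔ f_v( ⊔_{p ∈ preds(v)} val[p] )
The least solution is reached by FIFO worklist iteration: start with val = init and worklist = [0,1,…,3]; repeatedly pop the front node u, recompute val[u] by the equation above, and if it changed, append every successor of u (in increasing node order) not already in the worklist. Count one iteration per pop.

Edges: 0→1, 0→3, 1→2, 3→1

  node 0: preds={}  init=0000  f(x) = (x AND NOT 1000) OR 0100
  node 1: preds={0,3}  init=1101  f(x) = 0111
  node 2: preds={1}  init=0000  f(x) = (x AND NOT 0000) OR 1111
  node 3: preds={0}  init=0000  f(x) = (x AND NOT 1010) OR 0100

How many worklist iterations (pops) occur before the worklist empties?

Worklist (5 pops):
  #1 pop 0: in=0000 → 0100 (was 0000); enqueue []
  #2 pop 1: in=0100 → 1111 (was 1101); enqueue []
  #3 pop 2: in=1111 → 1111 (was 0000); enqueue []
  #4 pop 3: in=0100 → 0100 (was 0000); enqueue [1]
  #5 pop 1: in=0100 → 1111 (no change)

Fixpoint:
  val[0] = 0100
  val[1] = 1111
  val[2] = 1111
  val[3] = 0100

5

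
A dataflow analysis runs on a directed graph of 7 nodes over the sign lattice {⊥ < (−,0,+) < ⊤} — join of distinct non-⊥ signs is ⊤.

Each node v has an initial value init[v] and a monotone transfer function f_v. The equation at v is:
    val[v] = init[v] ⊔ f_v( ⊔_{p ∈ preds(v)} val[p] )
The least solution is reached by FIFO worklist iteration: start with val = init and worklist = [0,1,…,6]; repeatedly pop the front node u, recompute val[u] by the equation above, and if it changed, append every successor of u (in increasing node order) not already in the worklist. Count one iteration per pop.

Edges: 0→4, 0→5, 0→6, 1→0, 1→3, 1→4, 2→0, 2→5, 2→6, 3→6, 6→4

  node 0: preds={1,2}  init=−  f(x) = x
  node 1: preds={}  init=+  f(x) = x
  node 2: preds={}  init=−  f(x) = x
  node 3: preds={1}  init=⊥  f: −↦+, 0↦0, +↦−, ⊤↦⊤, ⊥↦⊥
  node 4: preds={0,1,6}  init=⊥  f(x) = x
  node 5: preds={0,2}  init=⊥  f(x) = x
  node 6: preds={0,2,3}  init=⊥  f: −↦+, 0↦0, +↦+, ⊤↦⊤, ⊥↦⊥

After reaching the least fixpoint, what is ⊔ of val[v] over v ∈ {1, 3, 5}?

Trace (8 dequeues):
  [1] u=0 | in ⊤ | out ⊤ | prev − | push {}
  [2] u=1 | in ⊥ | out + | ==
  [3] u=2 | in ⊥ | out − | ==
  [4] u=3 | in + | out − | prev ⊥ | push {}
  [5] u=4 | in ⊤ | out ⊤ | prev ⊥ | push {}
  [6] u=5 | in ⊤ | out ⊤ | prev ⊥ | push {}
  [7] u=6 | in ⊤ | out ⊤ | prev ⊥ | push {4}
  [8] u=4 | in ⊤ | out ⊤ | ==

Converged values:
  [0] ⊤
  [1] +
  [2] −
  [3] −
  [4] ⊤
  [5] ⊤
  [6] ⊤

⊤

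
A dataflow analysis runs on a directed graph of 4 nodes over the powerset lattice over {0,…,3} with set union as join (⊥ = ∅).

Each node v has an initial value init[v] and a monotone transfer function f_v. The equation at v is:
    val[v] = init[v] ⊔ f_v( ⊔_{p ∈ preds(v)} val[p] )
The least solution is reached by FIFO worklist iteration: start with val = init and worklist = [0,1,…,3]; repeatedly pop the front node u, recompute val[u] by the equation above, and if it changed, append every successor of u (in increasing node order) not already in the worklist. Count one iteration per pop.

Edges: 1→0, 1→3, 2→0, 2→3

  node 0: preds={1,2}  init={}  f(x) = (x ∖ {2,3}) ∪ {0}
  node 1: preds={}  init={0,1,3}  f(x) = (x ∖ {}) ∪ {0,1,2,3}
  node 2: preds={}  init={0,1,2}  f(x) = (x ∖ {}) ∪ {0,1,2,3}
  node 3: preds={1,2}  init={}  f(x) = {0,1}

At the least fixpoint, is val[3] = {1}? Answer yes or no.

Worklist (5 pops):
  #1 pop 0: in={0,1,2,3} → {0,1} (was {}); enqueue []
  #2 pop 1: in={} → {0,1,2,3} (was {0,1,3}); enqueue [0]
  #3 pop 2: in={} → {0,1,2,3} (was {0,1,2}); enqueue []
  #4 pop 3: in={0,1,2,3} → {0,1} (was {}); enqueue []
  #5 pop 0: in={0,1,2,3} → {0,1} (no change)

Fixpoint:
  val[0] = {0,1}
  val[1] = {0,1,2,3}
  val[2] = {0,1,2,3}
  val[3] = {0,1}

no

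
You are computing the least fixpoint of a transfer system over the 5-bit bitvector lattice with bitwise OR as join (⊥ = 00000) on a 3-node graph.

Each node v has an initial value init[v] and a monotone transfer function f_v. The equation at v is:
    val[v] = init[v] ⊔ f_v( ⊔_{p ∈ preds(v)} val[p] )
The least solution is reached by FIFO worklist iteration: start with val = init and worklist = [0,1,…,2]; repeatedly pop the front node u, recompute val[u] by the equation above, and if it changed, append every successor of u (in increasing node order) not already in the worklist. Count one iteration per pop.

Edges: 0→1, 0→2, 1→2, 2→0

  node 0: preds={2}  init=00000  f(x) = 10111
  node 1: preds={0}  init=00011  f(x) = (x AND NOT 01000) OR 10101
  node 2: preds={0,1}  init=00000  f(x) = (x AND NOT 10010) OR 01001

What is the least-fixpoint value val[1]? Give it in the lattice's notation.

Iteration log — 4 steps:
  step 1. node 0  ⊔preds=00000  new=10111  old=00000  +wl: 
  step 2. node 1  ⊔preds=10111  new=10111  old=00011  +wl: 
  step 3. node 2  ⊔preds=10111  new=01101  old=00000  +wl: 0
  step 4. node 0  ⊔preds=01101  new=10111  stable

Least fixpoint reached:
  node 0: 10111
  node 1: 10111
  node 2: 01101

10111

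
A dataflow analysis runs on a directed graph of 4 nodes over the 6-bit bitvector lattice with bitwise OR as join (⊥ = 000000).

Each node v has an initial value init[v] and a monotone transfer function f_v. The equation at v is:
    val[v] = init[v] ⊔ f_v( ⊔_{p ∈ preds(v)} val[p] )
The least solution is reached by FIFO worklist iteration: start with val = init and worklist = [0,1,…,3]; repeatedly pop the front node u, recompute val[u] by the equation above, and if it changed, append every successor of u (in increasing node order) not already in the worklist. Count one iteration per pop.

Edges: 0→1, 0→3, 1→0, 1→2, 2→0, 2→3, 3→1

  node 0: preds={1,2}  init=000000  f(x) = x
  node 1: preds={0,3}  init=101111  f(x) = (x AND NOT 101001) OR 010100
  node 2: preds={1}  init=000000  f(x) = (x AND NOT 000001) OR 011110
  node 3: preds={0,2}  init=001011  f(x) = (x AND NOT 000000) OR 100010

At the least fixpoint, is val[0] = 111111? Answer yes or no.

yes

Worklist (7 pops):
  #1 pop 0: in=101111 → 101111 (was 000000); enqueue []
  #2 pop 1: in=101111 → 111111 (was 101111); enqueue [0]
  #3 pop 2: in=111111 → 111110 (was 000000); enqueue []
  #4 pop 3: in=111111 → 111111 (was 001011); enqueue [1]
  #5 pop 0: in=111111 → 111111 (was 101111); enqueue [3]
  #6 pop 1: in=111111 → 111111 (no change)
  #7 pop 3: in=111111 → 111111 (no change)

Fixpoint:
  val[0] = 111111
  val[1] = 111111
  val[2] = 111110
  val[3] = 111111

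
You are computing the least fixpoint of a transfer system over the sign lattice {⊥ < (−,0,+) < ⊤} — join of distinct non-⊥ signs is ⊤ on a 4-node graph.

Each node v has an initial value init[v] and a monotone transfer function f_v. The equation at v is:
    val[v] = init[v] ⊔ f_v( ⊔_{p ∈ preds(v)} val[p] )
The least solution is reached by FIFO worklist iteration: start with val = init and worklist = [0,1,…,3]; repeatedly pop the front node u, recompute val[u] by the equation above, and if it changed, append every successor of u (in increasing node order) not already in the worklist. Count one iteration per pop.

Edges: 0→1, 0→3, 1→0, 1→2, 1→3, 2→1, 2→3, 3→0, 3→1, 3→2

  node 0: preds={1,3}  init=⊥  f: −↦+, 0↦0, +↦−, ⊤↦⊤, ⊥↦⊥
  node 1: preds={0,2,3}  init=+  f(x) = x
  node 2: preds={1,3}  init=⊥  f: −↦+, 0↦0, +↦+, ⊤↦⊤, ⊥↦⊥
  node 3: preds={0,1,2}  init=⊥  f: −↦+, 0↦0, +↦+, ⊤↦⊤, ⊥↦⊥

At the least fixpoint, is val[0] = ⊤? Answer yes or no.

yes

Trace (8 dequeues):
  [1] u=0 | in + | out − | prev ⊥ | push {}
  [2] u=1 | in − | out ⊤ | prev + | push {0}
  [3] u=2 | in ⊤ | out ⊤ | prev ⊥ | push {1}
  [4] u=3 | in ⊤ | out ⊤ | prev ⊥ | push {2}
  [5] u=0 | in ⊤ | out ⊤ | prev − | push {3}
  [6] u=1 | in ⊤ | out ⊤ | ==
  [7] u=2 | in ⊤ | out ⊤ | ==
  [8] u=3 | in ⊤ | out ⊤ | ==

Converged values:
  [0] ⊤
  [1] ⊤
  [2] ⊤
  [3] ⊤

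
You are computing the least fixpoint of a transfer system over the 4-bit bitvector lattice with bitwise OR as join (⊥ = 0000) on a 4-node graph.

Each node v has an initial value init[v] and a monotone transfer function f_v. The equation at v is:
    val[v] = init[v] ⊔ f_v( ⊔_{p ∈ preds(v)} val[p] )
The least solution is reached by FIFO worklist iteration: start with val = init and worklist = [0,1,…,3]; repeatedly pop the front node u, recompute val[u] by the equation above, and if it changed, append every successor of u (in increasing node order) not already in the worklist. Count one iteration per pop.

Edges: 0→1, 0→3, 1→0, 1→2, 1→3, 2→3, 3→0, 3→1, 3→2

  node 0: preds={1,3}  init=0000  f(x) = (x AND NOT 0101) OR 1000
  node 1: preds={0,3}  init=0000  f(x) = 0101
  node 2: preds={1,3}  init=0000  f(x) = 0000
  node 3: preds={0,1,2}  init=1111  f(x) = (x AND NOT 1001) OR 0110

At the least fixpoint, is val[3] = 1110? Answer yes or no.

Trace (5 dequeues):
  [1] u=0 | in 1111 | out 1010 | prev 0000 | push {}
  [2] u=1 | in 1111 | out 0101 | prev 0000 | push {0}
  [3] u=2 | in 1111 | out 0000 | ==
  [4] u=3 | in 1111 | out 1111 | ==
  [5] u=0 | in 1111 | out 1010 | ==

Converged values:
  [0] 1010
  [1] 0101
  [2] 0000
  [3] 1111

no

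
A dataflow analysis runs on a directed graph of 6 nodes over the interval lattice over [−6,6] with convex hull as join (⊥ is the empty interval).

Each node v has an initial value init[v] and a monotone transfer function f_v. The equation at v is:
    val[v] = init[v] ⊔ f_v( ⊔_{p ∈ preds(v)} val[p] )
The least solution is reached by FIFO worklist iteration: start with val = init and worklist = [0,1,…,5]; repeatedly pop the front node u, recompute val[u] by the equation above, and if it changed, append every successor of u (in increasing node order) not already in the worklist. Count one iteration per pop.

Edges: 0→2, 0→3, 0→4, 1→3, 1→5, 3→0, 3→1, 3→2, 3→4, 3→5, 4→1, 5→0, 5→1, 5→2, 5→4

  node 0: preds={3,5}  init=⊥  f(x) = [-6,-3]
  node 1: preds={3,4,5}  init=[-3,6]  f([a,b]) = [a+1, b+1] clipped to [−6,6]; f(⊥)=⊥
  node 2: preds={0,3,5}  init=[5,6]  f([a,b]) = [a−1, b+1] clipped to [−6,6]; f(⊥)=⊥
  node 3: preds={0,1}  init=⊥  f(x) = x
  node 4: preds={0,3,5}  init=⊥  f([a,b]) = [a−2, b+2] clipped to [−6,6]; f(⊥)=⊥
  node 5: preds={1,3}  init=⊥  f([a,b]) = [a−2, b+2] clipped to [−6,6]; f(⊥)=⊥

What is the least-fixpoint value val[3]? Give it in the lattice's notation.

[-6,6]

Iteration log — 12 steps:
  step 1. node 0  ⊔preds=⊥  new=[-6,-3]  old=⊥  +wl: 
  step 2. node 1  ⊔preds=⊥  new=[-3,6]  stable
  step 3. node 2  ⊔preds=[-6,-3]  new=[-6,6]  old=[5,6]  +wl: 
  step 4. node 3  ⊔preds=[-6,6]  new=[-6,6]  old=⊥  +wl: 0,1,2
  step 5. node 4  ⊔preds=[-6,6]  new=[-6,6]  old=⊥  +wl: 
  step 6. node 5  ⊔preds=[-6,6]  new=[-6,6]  old=⊥  +wl: 4
  step 7. node 0  ⊔preds=[-6,6]  new=[-6,-3]  stable
  step 8. node 1  ⊔preds=[-6,6]  new=[-5,6]  old=[-3,6]  +wl: 3,5
  step 9. node 2  ⊔preds=[-6,6]  new=[-6,6]  stable
  step 10. node 4  ⊔preds=[-6,6]  new=[-6,6]  stable
  step 11. node 3  ⊔preds=[-6,6]  new=[-6,6]  stable
  step 12. node 5  ⊔preds=[-6,6]  new=[-6,6]  stable

Least fixpoint reached:
  node 0: [-6,-3]
  node 1: [-5,6]
  node 2: [-6,6]
  node 3: [-6,6]
  node 4: [-6,6]
  node 5: [-6,6]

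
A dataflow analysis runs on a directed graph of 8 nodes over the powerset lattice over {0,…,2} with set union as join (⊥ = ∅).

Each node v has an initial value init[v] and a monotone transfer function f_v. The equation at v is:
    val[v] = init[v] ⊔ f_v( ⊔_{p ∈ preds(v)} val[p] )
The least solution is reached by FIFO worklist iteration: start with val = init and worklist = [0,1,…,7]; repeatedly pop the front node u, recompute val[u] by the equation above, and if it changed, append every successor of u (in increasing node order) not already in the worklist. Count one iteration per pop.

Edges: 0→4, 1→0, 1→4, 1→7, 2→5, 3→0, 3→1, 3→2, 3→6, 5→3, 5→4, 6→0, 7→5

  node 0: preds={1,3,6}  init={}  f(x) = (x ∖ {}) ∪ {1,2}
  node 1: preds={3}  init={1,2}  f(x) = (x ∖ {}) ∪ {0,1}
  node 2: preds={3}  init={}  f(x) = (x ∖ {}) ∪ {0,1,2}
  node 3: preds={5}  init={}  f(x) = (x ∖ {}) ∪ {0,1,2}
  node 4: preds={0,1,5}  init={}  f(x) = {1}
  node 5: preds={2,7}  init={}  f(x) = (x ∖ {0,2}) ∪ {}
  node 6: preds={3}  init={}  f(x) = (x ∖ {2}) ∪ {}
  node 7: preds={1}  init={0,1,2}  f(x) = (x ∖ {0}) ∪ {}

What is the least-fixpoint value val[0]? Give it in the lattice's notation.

Iteration log — 13 steps:
  step 1. node 0  ⊔preds={1,2}  new={1,2}  old={}  +wl: 
  step 2. node 1  ⊔preds={}  new={0,1,2}  old={1,2}  +wl: 0
  step 3. node 2  ⊔preds={}  new={0,1,2}  old={}  +wl: 
  step 4. node 3  ⊔preds={}  new={0,1,2}  old={}  +wl: 1,2
  step 5. node 4  ⊔preds={0,1,2}  new={1}  old={}  +wl: 
  step 6. node 5  ⊔preds={0,1,2}  new={1}  old={}  +wl: 3,4
  step 7. node 6  ⊔preds={0,1,2}  new={0,1}  old={}  +wl: 
  step 8. node 7  ⊔preds={0,1,2}  new={0,1,2}  stable
  step 9. node 0  ⊔preds={0,1,2}  new={0,1,2}  old={1,2}  +wl: 
  step 10. node 1  ⊔preds={0,1,2}  new={0,1,2}  stable
  step 11. node 2  ⊔preds={0,1,2}  new={0,1,2}  stable
  step 12. node 3  ⊔preds={1}  new={0,1,2}  stable
  step 13. node 4  ⊔preds={0,1,2}  new={1}  stable

Least fixpoint reached:
  node 0: {0,1,2}
  node 1: {0,1,2}
  node 2: {0,1,2}
  node 3: {0,1,2}
  node 4: {1}
  node 5: {1}
  node 6: {0,1}
  node 7: {0,1,2}

{0,1,2}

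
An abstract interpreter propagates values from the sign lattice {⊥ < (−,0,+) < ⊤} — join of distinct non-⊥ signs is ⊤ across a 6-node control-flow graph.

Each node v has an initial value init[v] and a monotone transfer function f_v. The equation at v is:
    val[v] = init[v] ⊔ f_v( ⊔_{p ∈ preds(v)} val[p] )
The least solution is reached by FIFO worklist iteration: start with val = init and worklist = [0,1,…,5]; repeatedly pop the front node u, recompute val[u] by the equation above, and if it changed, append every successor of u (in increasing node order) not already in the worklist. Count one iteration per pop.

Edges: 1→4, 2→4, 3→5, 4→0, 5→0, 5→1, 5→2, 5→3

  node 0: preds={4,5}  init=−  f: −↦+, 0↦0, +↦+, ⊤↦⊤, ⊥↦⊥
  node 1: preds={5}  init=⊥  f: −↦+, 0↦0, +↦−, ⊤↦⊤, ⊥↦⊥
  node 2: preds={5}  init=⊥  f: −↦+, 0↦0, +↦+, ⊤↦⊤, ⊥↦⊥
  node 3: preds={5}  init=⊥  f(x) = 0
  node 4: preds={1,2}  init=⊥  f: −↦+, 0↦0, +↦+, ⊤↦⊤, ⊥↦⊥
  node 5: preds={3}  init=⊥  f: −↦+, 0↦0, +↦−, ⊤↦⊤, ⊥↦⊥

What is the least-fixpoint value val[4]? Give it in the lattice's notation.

Worklist (12 pops):
  #1 pop 0: in=⊥ → − (no change)
  #2 pop 1: in=⊥ → ⊥ (no change)
  #3 pop 2: in=⊥ → ⊥ (no change)
  #4 pop 3: in=⊥ → 0 (was ⊥); enqueue []
  #5 pop 4: in=⊥ → ⊥ (no change)
  #6 pop 5: in=0 → 0 (was ⊥); enqueue [0,1,2,3]
  #7 pop 0: in=0 → ⊤ (was −); enqueue []
  #8 pop 1: in=0 → 0 (was ⊥); enqueue [4]
  #9 pop 2: in=0 → 0 (was ⊥); enqueue []
  #10 pop 3: in=0 → 0 (no change)
  #11 pop 4: in=0 → 0 (was ⊥); enqueue [0]
  #12 pop 0: in=0 → ⊤ (no change)

Fixpoint:
  val[0] = ⊤
  val[1] = 0
  val[2] = 0
  val[3] = 0
  val[4] = 0
  val[5] = 0

0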